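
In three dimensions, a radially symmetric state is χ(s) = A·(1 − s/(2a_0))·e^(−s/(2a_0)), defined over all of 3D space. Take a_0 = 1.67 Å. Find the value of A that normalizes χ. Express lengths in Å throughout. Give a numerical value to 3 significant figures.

A ≈ 0.0924 Å^(-3/2)

Normalization requires ∫|χ|² 4πs² ds = 1, integrated from 0 to ∞.
(Spherical symmetry: dV = 4πs² ds.)
Recall ∫₀^∞ s^m e^(−s/β) ds = m!·β^(m+1), with χ = A·(1 − s/(2a_0))·e^(−s/(2a_0)), the integral evaluates to A²·[8·π·a_0^3].
Setting this equal to 1 gives A² = 1/(8·π·a_0^3).
Substituting a_0 = 1.67 gives A² = 0.008543, so A = 0.09243.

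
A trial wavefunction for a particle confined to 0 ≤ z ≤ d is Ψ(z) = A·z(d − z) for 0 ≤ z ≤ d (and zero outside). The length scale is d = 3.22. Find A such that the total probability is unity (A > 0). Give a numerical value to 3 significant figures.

A ≈ 0.294

We need A² ∫|f|² dz = 1, taking the integral from 0 to d.
Expanding the polynomial and integrating term by term, carrying out the integral gives A² · d^5/30.
Substituting d = 3.22 gives A² = 0.08666, so A = 0.2944.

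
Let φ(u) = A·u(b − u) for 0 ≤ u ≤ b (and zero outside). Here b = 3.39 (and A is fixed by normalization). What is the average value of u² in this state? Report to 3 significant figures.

⟨u²⟩ = ∫ u^2 |φ|² du over the full domain.
Expanding the polynomial and integrating term by term, the ratio of the moment integral to the normalization integral gives ⟨u²⟩ = 2·b^2/7.
With b = 3.39, ⟨u^2⟩ = 3.283.

⟨u^2⟩ ≈ 3.28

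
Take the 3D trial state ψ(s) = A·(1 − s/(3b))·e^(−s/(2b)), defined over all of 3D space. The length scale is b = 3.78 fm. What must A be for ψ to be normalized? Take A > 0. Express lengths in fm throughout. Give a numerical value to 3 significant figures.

A ≈ 0.0470 fm^(-3/2)

We need A² ∫|f|² 4πs² ds = 1, taking the integral from 0 to ∞.
The angular integral contributes 4π, leaving ∫₀^∞ s²|ψ|² ds.
Carrying out the integral gives A² · 8·π·b^3/3.
Hence A² = 1/[8·π·b^3/3].
Plugging in b = 3.78 yields A = 0.04701.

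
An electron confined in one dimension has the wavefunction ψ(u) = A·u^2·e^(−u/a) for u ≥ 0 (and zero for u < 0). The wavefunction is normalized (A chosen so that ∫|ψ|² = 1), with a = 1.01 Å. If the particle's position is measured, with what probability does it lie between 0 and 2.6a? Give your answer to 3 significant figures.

P ≈ 0.594

|ψ|² is the probability density, so P = ∫_{0}^{2.6a} |ψ|² du.
The normalization integral ∫|ψ|²du over the whole domain equals 3·a^5/4·A², and A² cancels in the ratio.
In terms of t = u/a (A² and the length scale cancel between numerator and denominator), P = [∫_{0}^{2.6} t^4·e^(-2·t) dt] / [∫_{0}^{∞} t^4·e^(-2·t) dt].
An antiderivative of t^4·e^(-2·t) is -(t^4/2 + t^3 + 3·t^2/2 + 3·t/2 + 3/4)·e^(-2·t); evaluating from 0 to 2.6 gives ≈ 0.44540, while the full integral is 3/4.
This works out to P = 0.5939.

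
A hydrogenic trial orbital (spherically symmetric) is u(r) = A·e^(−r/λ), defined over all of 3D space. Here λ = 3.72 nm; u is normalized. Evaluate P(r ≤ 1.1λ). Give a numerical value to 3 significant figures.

P = ∫ |u|² 4πr² dr over r ≤ 1.1λ.
Normalization gives A² = 1/(π·λ^3).
Let t = r/λ; then A², 4π and the length scale all cancel, so P = ∫_{0}^{1.1} t^2·e^(-2·t) dt ÷ ∫_{0}^{∞} t^2·e^(-2·t) dt.
Using ∫ t^2·e^(-2·t) dt = -(2·t^2 + 2·t + 1)·e^(-2·t)/4, the numerator is 1/4 - 281·e^(-11/5)/200 and the denominator is 1/4.
This evaluates to P = 0.3773.

P ≈ 0.377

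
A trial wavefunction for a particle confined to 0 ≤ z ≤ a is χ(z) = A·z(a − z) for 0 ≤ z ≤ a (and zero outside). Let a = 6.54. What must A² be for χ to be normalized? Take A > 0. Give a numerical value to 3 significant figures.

A^2 ≈ 0.00251

The normalization condition is ∫|χ|² dz = 1 from 0 to a.
Expanding the polynomial and integrating term by term, carrying out the integral gives A² · a^5/30.
Setting this equal to 1 gives A² = 1/(a^5/30).
With a = 6.54: A² = 0.002507 and A = 0.05007.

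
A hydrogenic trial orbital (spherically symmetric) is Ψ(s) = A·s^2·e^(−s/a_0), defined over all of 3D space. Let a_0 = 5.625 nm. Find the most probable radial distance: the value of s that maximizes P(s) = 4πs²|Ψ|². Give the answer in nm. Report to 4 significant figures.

Set d/ds [P(s) = 4πs²|Ψ|²] = 0 and solve for s > 0.
This gives s = 3·a_0.
With a_0 = 5.625, the most probable radial distance is 16.875 nm.

s ≈ 16.88 nm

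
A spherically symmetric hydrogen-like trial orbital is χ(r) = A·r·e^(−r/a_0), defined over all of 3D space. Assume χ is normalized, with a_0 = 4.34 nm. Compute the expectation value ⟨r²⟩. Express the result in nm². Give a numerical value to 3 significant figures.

⟨r^2⟩ ≈ 141 nm^2

⟨r²⟩ = ∫ r^2 |χ|² 4πr² dr over the full domain.
Recall ∫₀^∞ r^m e^(−r/β) dr = m!·β^(m+1), since the A² factors cancel between numerator and denominator, ⟨r²⟩ = 15·a_0^2/2.
With a_0 = 4.34, ⟨r^2⟩ = 141.3.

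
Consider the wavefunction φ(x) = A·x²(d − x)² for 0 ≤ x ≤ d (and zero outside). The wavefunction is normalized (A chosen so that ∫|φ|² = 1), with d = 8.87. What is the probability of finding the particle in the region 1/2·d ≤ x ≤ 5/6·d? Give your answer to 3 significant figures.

P ≈ 0.491

The probability is P = ∫ |φ|² dx over [1/2·d, 5/6·d].
Since A² = 1/(d^9/630), this is the region integral divided by the full normalization integral.
Substituting u = x/d, A² and the length scale cancel in the ratio: P = ∫_{1/2}^{5/6} u^4·(1 - u)^4 du / ∫_{0}^{1} u^4·(1 - u)^4 du.
With ∫ u^4·(1 - u)^4 du = u^5·(70·u^4 - 315·u^3 + 540·u^2 - 420·u + 126)/630 + C, the region integral is ≈ 0.00077944 and the full one is 1/630.
Evaluating gives P = 0.4910.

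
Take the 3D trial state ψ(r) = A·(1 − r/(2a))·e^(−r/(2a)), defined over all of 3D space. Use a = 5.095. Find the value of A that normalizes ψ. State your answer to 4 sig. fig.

Require ∫ |ψ|² 4πr² dr = 1 over the whole domain.
(Spherical symmetry: dV = 4πr² dr.)
Recall ∫₀^∞ r^m e^(−r/β) dr = m!·β^(m+1), the integral (without the A² prefactor) comes out to 8·π·a^3.
Setting this equal to 1 gives A² = 1/(8·π·a^3).
Substituting a = 5.095 gives A² = 0.00030083, so A = 0.017345.

A ≈ 0.01734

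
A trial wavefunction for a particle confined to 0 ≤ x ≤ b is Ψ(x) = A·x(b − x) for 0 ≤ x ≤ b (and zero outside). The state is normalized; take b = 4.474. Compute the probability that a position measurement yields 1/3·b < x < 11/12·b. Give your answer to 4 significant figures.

P = ∫_{1/3·b}^{11/12·b} |Ψ(x)|² dx.
Since A² = 1/(b^5/30), this is the region integral divided by the full normalization integral.
Let u = x/b; then A² and the length scale cancel, so P = ∫_{1/3}^{11/12} u^2·(1 - u)^2 du ÷ ∫_{0}^{1} u^2·(1 - u)^2 du.
An antiderivative of u^2·(1 - u)^2 is u^3·(6·u^2 - 15·u + 10)/30; evaluating from 1/3 to 11/12 gives ≈ 0.0261679, while the full integral is 1/30.
Taking the ratio, P = 0.78504.

P ≈ 0.7850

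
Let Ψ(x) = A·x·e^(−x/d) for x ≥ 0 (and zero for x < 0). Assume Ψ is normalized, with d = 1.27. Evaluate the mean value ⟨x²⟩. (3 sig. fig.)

⟨x^2⟩ ≈ 4.84

⟨x²⟩ = ∫ x^2 |Ψ|² dx over the full domain.
Using ∫₀^∞ xⁿ e^(−αx) dx = n!/αⁿ⁺¹, evaluating both integrals, ⟨x²⟩ = 3·d^2.
Putting d = 1.27 gives 4.839.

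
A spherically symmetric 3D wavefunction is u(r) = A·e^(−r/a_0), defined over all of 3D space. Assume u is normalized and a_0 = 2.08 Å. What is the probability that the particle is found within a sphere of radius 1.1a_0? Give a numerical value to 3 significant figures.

P = ∫ |u|² 4πr² dr over r ≤ 1.1a_0.
Normalization gives A² = 1/(π·a_0^3).
Let t = r/a_0; then A², 4π and the length scale all cancel, so P = ∫_{0}^{1.1} t^2·e^(-2·t) dt ÷ ∫_{0}^{∞} t^2·e^(-2·t) dt.
An antiderivative of t^2·e^(-2·t) is -(2·t^2 + 2·t + 1)·e^(-2·t)/4; evaluating from 0 to 1.1 gives 1/4 - 281·e^(-11/5)/200, while the full integral is 1/4.
This evaluates to P = 0.3773.

P ≈ 0.377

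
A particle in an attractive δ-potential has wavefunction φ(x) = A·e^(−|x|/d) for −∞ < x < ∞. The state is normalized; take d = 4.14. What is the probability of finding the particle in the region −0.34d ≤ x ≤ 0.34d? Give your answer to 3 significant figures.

P ≈ 0.493

The probability is P = ∫ |φ|² dx over [−0.34d, 0.34d].
Since A² = 1/(d), this is the region integral divided by the full normalization integral.
By symmetry take twice the x ≥ 0 contribution in numerator and denominator; the 2's cancel. Let u = x/d; then A² and the length scale cancel, so P = ∫_{0}^{0.34} e^(-2·u) du ÷ ∫_{0}^{∞} e^(-2·u) du.
Using ∫ e^(-2·u) du = -e^(-2·u)/2, the numerator is 1/2 - e^(-17/25)/2 and the denominator is 1/2.
Evaluating gives P = 0.4934.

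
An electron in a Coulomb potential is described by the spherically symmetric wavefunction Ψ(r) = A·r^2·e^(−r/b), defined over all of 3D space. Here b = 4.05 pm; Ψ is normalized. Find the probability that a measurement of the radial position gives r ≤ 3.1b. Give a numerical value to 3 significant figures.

Integrate the radial probability density 4πr²|Ψ|² over r ≤ 3.1b.
Normalization gives A² = 1/(45·π·b^7/2).
In terms of u = r/b (A², 4π and the length scale all cancel between numerator and denominator), P = [∫_{0}^{3.1} u^6·e^(-2·u) du] / [∫_{0}^{∞} u^6·e^(-2·u) du].
Using ∫ u^6·e^(-2·u) du = -(4·u^6 + 12·u^5 + 30·u^4 + 60·u^3 + 90·u^2 + 90·u + 45)·e^(-2·u)/8, the numerator is ≈ 2.3951 and the denominator is 45/8.
This evaluates to P = 0.4258.

P ≈ 0.426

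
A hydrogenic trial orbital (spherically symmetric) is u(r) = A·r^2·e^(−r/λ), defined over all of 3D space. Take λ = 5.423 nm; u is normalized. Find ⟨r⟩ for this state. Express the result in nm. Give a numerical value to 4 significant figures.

⟨r⟩ ≈ 18.98 nm

By definition ⟨r⟩ = ∫ r |u(r)|² 4πr² dr.
The ratio of the moment integral to the normalization integral gives ⟨r⟩ = 7·λ/2.
With λ = 5.423, ⟨r⟩ = 18.981.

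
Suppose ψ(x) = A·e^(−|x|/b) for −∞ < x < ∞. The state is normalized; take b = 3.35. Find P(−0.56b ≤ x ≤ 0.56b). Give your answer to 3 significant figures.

P = ∫_{−0.56b}^{0.56b} |ψ(x)|² dx.
Since A² = 1/(b), this is the region integral divided by the full normalization integral.
Both integrals are even about x = 0, so only the x ≥ 0 halves are needed (the factors of 2 cancel). Substituting u = x/b, A² and the length scale cancel in the ratio: P = ∫_{0}^{0.56} e^(-2·u) du / ∫_{0}^{∞} e^(-2·u) du.
An antiderivative of e^(-2·u) is -e^(-2·u)/2; evaluating from 0 to 0.56 gives 1/2 - e^(-28/25)/2, while the full integral is 1/2.
This works out to P = 0.6737.

P ≈ 0.674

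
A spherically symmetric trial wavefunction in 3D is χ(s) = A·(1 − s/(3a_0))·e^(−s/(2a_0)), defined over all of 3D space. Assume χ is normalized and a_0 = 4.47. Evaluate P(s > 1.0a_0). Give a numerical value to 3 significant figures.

P = ∫ |χ|² 4πs² ds over s > 1.0a_0.
Normalization gives A² = 1/(8·π·a_0^3/3).
In terms of u = s/a_0 (A², 4π and the length scale all cancel between numerator and denominator), P = [∫_{1.0}^{∞} u^2·(1 - u/3)^2·e^(-u) du] / [∫_{0}^{∞} u^2·(1 - u/3)^2·e^(-u) du].
An antiderivative of u^2·(1 - u/3)^2·e^(-u) is (-u^4 + 2·u^3 - 3·u^2 - 6·u - 6)·e^(-u)/9; evaluating from 1.0 to ∞ gives 14·e^(-1)/9, while the full integral is 2/3.
The region integral divided by the full integral gives P = 0.8584.

P ≈ 0.858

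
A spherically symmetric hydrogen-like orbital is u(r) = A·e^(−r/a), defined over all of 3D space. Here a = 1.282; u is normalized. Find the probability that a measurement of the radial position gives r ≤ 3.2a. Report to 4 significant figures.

P ≈ 0.9537

P = ∫ |u|² 4πr² dr over r ≤ 3.2a.
Normalization gives A² = 1/(π·a^3).
Substituting t = r/a, A², 4π and the length scale all cancel in the ratio: P = ∫_{0}^{3.2} t^2·e^(-2·t) dt / ∫_{0}^{∞} t^2·e^(-2·t) dt.
With ∫ t^2·e^(-2·t) dt = -(2·t^2 + 2·t + 1)·e^(-2·t)/4 + C, the region integral is 1/4 - 697·e^(-32/5)/100 and the full one is 1/4.
This evaluates to P = 0.95368.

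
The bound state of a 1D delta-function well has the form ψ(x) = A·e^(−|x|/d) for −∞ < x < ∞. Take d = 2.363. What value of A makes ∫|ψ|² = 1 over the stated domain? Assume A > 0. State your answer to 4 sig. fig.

Normalization requires ∫|ψ|² dx = 1, integrated from −∞ to ∞.
Recall ∫₀^∞ x^m e^(−x/β) dx = m!·β^(m+1), ∫|ψ|² dx = A²·(d).
Setting this equal to 1 gives A² = 1/(d).
Substituting d = 2.363 gives A² = 0.42319, so A = 0.65053.

A ≈ 0.6505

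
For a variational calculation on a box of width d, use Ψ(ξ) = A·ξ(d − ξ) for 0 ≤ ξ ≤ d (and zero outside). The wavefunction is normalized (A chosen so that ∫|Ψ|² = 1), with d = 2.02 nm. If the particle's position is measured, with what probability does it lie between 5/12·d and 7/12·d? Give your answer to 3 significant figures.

P ≈ 0.307

P = ∫_{5/12·d}^{7/12·d} |Ψ(ξ)|² dξ.
Since A² = 1/(d^5/30), this is the region integral divided by the full normalization integral.
Let u = ξ/d; then A² and the length scale cancel, so P = ∫_{5/12}^{7/12} u^2·(1 - u)^2 du ÷ ∫_{0}^{1} u^2·(1 - u)^2 du.
Using ∫ u^2·(1 - u)^2 du = u^3·(6·u^2 - 15·u + 10)/30, the numerator is ≈ 0.010225 and the denominator is 1/30.
Taking the ratio, P = 0.3068.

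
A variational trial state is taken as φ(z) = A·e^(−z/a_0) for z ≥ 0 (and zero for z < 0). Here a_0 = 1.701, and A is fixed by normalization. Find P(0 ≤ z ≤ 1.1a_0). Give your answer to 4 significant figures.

The probability is P = ∫ |φ|² dz over [0, 1.1a_0].
With A² fixed by ∫|φ|² = 1, i.e. A² = (a_0/2)^(−1), substitute and integrate.
Let u = z/a_0; then A² and the length scale cancel, so P = ∫_{0}^{1.1} e^(-2·u) du ÷ ∫_{0}^{∞} e^(-2·u) du.
An antiderivative of e^(-2·u) is -e^(-2·u)/2; evaluating from 0 to 1.1 gives 1/2 - e^(-11/5)/2, while the full integral is 1/2.
Taking the ratio, P = 0.88920.

P ≈ 0.8892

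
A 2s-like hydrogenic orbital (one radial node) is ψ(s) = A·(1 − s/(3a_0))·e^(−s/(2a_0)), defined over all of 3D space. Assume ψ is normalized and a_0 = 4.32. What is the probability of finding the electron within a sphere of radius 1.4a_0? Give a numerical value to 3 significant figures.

With dV = 4πs²ds, the probability is ∫|ψ|² dV over s ≤ 1.4a_0.
The full normalization integral is A²·[8·π·a_0^3/3] = 1, fixing A².
Substituting u = s/a_0, A², 4π and the length scale all cancel in the ratio: P = ∫_{0}^{1.4} u^2·(1 - u/3)^2·e^(-u) du / ∫_{0}^{∞} u^2·(1 - u/3)^2·e^(-u) du.
With ∫ u^2·(1 - u/3)^2·e^(-u) du = (-u^4 + 2·u^3 - 3·u^2 - 6·u - 6)·e^(-u)/9 + C, the region integral is 2/3 - 1294·e^(-7/5)/625 and the full one is 2/3.
This evaluates to P = 0.2342.

P ≈ 0.234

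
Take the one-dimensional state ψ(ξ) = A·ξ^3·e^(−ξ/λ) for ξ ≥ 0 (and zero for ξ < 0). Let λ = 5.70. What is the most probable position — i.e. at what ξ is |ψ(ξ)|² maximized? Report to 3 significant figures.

ξ ≈ 17.1

Set d/dξ [|ψ(ξ)|²] = 0 and solve for ξ > 0.
Solving yields ξ = 3·λ.
With λ = 5.70, the most probable position is 17.10.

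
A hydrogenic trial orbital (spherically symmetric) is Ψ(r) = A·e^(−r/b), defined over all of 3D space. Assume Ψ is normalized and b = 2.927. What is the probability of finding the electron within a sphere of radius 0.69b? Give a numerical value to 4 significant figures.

P ≈ 0.1617

Integrate the radial probability density 4πr²|Ψ|² over r ≤ 0.69b.
Normalization gives A² = 1/(π·b^3).
In terms of u = r/b (A², 4π and the length scale all cancel between numerator and denominator), P = [∫_{0}^{0.69} u^2·e^(-2·u) du] / [∫_{0}^{∞} u^2·e^(-2·u) du].
An antiderivative of u^2·e^(-2·u) is -(2·u^2 + 2·u + 1)·e^(-2·u)/4; evaluating from 0 to 0.69 gives ≈ 0.0404225, while the full integral is 1/4.
This evaluates to P = 0.16169.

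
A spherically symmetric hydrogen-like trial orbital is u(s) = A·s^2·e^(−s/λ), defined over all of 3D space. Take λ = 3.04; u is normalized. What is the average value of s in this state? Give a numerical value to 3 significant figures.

By definition ⟨s⟩ = ∫ s |u(s)|² 4πs² ds.
The ratio of the moment integral to the normalization integral gives ⟨s⟩ = 7·λ/2.
Putting λ = 3.04 gives 10.64.

⟨s⟩ ≈ 10.6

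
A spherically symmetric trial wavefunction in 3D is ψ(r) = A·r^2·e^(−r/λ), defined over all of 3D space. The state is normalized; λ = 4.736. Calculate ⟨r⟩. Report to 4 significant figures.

⟨r⟩ = ∫ r |ψ|² 4πr² dr over the full domain.
With ∫₀^∞ r^7 e^(−αr) dr = 7!/α^8, evaluating both integrals, ⟨r⟩ = 7·λ/2.
With λ = 4.736, ⟨r⟩ = 16.576.

⟨r⟩ ≈ 16.58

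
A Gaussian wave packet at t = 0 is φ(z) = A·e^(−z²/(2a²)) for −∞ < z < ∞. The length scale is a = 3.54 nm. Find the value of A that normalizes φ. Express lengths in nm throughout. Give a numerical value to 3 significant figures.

A ≈ 0.399 nm^(-1/2)

The normalization condition is ∫|φ|² dz = 1 from −∞ to ∞.
Differentiating ∫e^(−αz²) dz = √(π/α) under α to get the higher moments, carrying out the integral gives A² · √(π)·a.
Substituting a = 3.54 gives A² = 0.1594, so A = 0.3992.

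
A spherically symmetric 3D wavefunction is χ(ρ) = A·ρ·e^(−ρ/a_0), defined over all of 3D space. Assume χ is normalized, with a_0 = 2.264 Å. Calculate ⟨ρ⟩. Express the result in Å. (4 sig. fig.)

⟨ρ⟩ ≈ 5.660 Å

The expectation value is the |χ|²-weighted average of ρ: ∫ ρ|χ|² 4πρ² dρ.
Recall ∫₀^∞ ρ^m e^(−ρ/β) dρ = m!·β^(m+1), since the A² factors cancel between numerator and denominator, ⟨ρ⟩ = 5·a_0/2.
With a_0 = 2.264, ⟨ρ⟩ = 5.6600.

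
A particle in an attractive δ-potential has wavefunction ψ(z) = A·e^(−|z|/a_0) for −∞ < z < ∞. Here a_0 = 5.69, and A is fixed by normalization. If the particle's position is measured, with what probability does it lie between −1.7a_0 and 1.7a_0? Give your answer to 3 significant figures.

The probability is P = ∫ |ψ|² dz over [−1.7a_0, 1.7a_0].
With A² fixed by ∫|ψ|² = 1, i.e. A² = (a_0)^(−1), substitute and integrate.
By symmetry take twice the z ≥ 0 contribution in numerator and denominator; the 2's cancel. Substituting u = z/a_0, A² and the length scale cancel in the ratio: P = ∫_{0}^{1.7} e^(-2·u) du / ∫_{0}^{∞} e^(-2·u) du.
With ∫ e^(-2·u) du = -e^(-2·u)/2 + C, the region integral is 1/2 - e^(-17/5)/2 and the full one is 1/2.
Taking the ratio, P = 0.9666.

P ≈ 0.967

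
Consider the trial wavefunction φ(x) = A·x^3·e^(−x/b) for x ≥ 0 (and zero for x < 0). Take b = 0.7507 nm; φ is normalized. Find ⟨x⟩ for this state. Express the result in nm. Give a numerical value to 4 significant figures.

⟨x⟩ ≈ 2.627 nm

The expectation value is the |φ|²-weighted average of x: ∫ x|φ|² dx.
Recall ∫₀^∞ x^m e^(−x/β) dx = m!·β^(m+1), the ratio of the moment integral to the normalization integral gives ⟨x⟩ = 7·b/2.
With b = 0.7507, ⟨x⟩ = 2.6275.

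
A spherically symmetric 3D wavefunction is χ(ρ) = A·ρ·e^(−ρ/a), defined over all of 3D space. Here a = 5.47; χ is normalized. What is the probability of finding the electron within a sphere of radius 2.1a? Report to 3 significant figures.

P ≈ 0.410

With dV = 4πρ²dρ, the probability is ∫|χ|² dV over ρ ≤ 2.1a.
Normalization gives A² = 1/(3·π·a^5).
Substituting u = ρ/a, A², 4π and the length scale all cancel in the ratio: P = ∫_{0}^{2.1} u^4·e^(-2·u) du / ∫_{0}^{∞} u^4·e^(-2·u) du.
With ∫ u^4·e^(-2·u) du = -(u^4/2 + u^3 + 3·u^2/2 + 3·u/2 + 3/4)·e^(-2·u) + C, the region integral is ≈ 0.30763 and the full one is 3/4.
Taking the ratio yields P = 0.4102.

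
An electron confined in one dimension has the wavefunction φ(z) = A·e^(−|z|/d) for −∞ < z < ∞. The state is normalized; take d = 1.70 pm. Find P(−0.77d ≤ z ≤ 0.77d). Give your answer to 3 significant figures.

P ≈ 0.786

P = ∫_{−0.77d}^{0.77d} |φ(z)|² dz.
The normalization integral ∫|φ|²dz over the whole domain equals d·A², and A² cancels in the ratio.
By symmetry take twice the z ≥ 0 contribution in numerator and denominator; the 2's cancel. Let u = z/d; then A² and the length scale cancel, so P = ∫_{0}^{0.77} e^(-2·u) du ÷ ∫_{0}^{∞} e^(-2·u) du.
An antiderivative of e^(-2·u) is -e^(-2·u)/2; evaluating from 0 to 0.77 gives 1/2 - e^(-77/50)/2, while the full integral is 1/2.
This works out to P = 0.7856.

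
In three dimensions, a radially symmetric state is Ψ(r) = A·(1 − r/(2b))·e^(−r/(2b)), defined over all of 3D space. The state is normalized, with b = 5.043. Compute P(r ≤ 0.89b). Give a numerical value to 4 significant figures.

Integrate the radial probability density 4πr²|Ψ|² over r ≤ 0.89b.
The full normalization integral is A²·[8·π·b^3] = 1, fixing A².
Substituting u = r/b, A², 4π and the length scale all cancel in the ratio: P = ∫_{0}^{0.89} u^2·(1 - u/2)^2·e^(-u) du / ∫_{0}^{∞} u^2·(1 - u/2)^2·e^(-u) du.
An antiderivative of u^2·(1 - u/2)^2·e^(-u) is -(u^4/4 + u^2 + 2·u + 2)·e^(-u); evaluating from 0 to 0.89 gives ≈ 0.0580272, while the full integral is 2.
The region integral divided by the full integral gives P = 0.029014.

P ≈ 0.02901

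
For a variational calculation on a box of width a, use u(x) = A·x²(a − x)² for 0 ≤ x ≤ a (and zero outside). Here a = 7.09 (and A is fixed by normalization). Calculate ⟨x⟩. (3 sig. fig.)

The expectation value is the |u|²-weighted average of x: ∫ x|u|² dx.
The ratio of the moment integral to the normalization integral gives ⟨x⟩ = a/2.
With a = 7.09, ⟨x⟩ = 3.545.

⟨x⟩ ≈ 3.55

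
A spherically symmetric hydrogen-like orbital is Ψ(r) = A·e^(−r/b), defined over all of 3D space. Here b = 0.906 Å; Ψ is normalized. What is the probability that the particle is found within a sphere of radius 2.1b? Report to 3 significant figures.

P ≈ 0.790

With dV = 4πr²dr, the probability is ∫|Ψ|² dV over r ≤ 2.1b.
A² is fixed by ∫₀^∞ 4πr²|Ψ|² dr = 1, i.e. A² = (π·b^3)^(−1).
Let u = r/b; then A², 4π and the length scale all cancel, so P = ∫_{0}^{2.1} u^2·e^(-2·u) du ÷ ∫_{0}^{∞} u^2·e^(-2·u) du.
Using ∫ u^2·e^(-2·u) du = -(2·u^2 + 2·u + 1)·e^(-2·u)/4, the numerator is 1/4 - 701·e^(-21/5)/200 and the denominator is 1/4.
The region integral divided by the full integral gives P = 0.7898.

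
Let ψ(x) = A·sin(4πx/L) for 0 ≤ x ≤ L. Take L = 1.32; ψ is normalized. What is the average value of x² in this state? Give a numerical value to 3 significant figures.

The expectation value is the |ψ|²-weighted average of x^2: ∫ x^2|ψ|² dx.
Using sin²θ = (1 − cos 2θ)/2, the ratio of the moment integral to the normalization integral gives ⟨x²⟩ = -L^2/(32·π^2) + L^2/3.
With L = 1.32, ⟨x^2⟩ = 0.5753.

⟨x^2⟩ ≈ 0.575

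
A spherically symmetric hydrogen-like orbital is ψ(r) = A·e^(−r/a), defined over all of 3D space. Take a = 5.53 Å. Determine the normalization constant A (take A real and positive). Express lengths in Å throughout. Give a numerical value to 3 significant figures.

A ≈ 0.0434 Å^(-3/2)

Require ∫ |ψ|² 4πr² dr = 1 over the whole domain.
In 3D with spherical symmetry the volume element is 4πr² dr.
∫|ψ|² 4πr² dr = A²·(π·a^3).
Hence A² = 1/[π·a^3].
With a = 5.53: A² = 0.001882 and A = 0.04338.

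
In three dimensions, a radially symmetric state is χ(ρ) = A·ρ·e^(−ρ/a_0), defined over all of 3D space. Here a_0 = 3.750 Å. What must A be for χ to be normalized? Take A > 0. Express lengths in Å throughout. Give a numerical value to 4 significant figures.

A ≈ 0.01196 Å^(-5/2)

Normalization requires ∫|χ|² 4πρ² dρ = 1, integrated from 0 to ∞.
∫|χ|² 4πρ² dρ = A²·(3·π·a_0^5).
With a_0 = 3.750: A² = 0.00014308 and A = 0.011962.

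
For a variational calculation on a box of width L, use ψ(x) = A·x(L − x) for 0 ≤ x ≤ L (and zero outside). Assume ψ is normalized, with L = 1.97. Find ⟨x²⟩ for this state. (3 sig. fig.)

⟨x^2⟩ ≈ 1.11

By definition ⟨x²⟩ = ∫ x^2 |ψ(x)|² dx.
Evaluating both integrals, ⟨x²⟩ = 2·L^2/7.
Putting L = 1.97 gives 1.109.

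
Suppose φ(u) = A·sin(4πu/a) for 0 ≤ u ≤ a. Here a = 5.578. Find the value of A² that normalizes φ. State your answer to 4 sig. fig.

A^2 ≈ 0.3586

Require ∫ |φ|² du = 1 over the whole domain.
Using sin²θ = (1 − cos 2θ)/2, the integral (without the A² prefactor) comes out to a/2.
Hence A² = 1/[a/2].
Plugging in a = 5.578 yields A = 0.59879.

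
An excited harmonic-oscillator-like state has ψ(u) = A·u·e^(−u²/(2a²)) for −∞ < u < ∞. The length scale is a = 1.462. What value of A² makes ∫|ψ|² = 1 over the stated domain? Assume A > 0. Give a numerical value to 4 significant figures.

We need A² ∫|f|² du = 1, taking the integral from −∞ to ∞.
With ∫_{−∞}^{∞} u^(2m) e^(−αu²) du = (2m−1)!!·√π / (2^m α^(m+1/2)), with ψ = A·u·e^(−u²/(2a²)), the integral evaluates to A²·[√(π)·a^3/2].
With a = 1.462: A² = 0.36109 and A = 0.60091.

A^2 ≈ 0.3611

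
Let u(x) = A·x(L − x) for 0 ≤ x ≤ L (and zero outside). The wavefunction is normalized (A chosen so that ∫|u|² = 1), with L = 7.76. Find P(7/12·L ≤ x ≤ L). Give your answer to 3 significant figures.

The probability is P = ∫ |u|² dx over [7/12·L, L].
With A² fixed by ∫|u|² = 1, i.e. A² = (L^5/30)^(−1), substitute and integrate.
Substituting t = x/L, A² and the length scale cancel in the ratio: P = ∫_{7/12}^{1} t^2·(1 - t)^2 dt / ∫_{0}^{1} t^2·(1 - t)^2 dt.
Using ∫ t^2·(1 - t)^2 dt = t^3·(6·t^2 - 15·t + 10)/30, the numerator is ≈ 0.011554 and the denominator is 1/30.
This works out to P = 0.3466.

P ≈ 0.347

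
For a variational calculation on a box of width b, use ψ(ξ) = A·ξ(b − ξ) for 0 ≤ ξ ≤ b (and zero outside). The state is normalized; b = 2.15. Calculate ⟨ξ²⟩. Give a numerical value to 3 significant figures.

⟨ξ^2⟩ ≈ 1.32

⟨ξ²⟩ = ∫ ξ^2 |ψ|² dξ over the full domain.
Expanding the polynomial and integrating term by term, evaluating both integrals, ⟨ξ²⟩ = 2·b^2/7.
With b = 2.15, ⟨ξ^2⟩ = 1.321.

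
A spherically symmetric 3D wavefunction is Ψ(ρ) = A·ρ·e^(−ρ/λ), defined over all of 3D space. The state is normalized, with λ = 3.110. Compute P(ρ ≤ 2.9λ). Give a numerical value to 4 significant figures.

P ≈ 0.6873

With dV = 4πρ²dρ, the probability is ∫|Ψ|² dV over ρ ≤ 2.9λ.
A² is fixed by ∫₀^∞ 4πρ²|Ψ|² dρ = 1, i.e. A² = (3·π·λ^5)^(−1).
Substituting u = ρ/λ, A², 4π and the length scale all cancel in the ratio: P = ∫_{0}^{2.9} u^4·e^(-2·u) du / ∫_{0}^{∞} u^4·e^(-2·u) du.
An antiderivative of u^4·e^(-2·u) is -(u^4/2 + u^3 + 3·u^2/2 + 3·u/2 + 3/4)·e^(-2·u); evaluating from 0 to 2.9 gives ≈ 0.515461, while the full integral is 3/4.
Taking the ratio yields P = 0.68728.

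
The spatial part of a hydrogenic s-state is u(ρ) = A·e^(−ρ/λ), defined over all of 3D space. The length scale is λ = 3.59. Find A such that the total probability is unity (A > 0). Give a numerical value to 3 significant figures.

A ≈ 0.0829

We need A² ∫|f|² 4πρ² dρ = 1, taking the integral from 0 to ∞.
Carrying out the integral gives A² · π·λ^3.
Setting this equal to 1 gives A² = 1/(π·λ^3).
With λ = 3.59: A² = 0.006880 and A = 0.08294.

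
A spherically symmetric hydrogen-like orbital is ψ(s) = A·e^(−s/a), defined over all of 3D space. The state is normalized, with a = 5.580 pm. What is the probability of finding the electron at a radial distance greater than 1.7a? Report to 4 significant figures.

P ≈ 0.3397

P = ∫ |ψ|² 4πs² ds over s > 1.7a.
A² is fixed by ∫₀^∞ 4πs²|ψ|² ds = 1, i.e. A² = (π·a^3)^(−1).
Substituting u = s/a, A², 4π and the length scale all cancel in the ratio: P = ∫_{1.7}^{∞} u^2·e^(-2·u) du / ∫_{0}^{∞} u^2·e^(-2·u) du.
An antiderivative of u^2·e^(-2·u) is -(2·u^2 + 2·u + 1)·e^(-2·u)/4; evaluating from 1.7 to ∞ gives 509·e^(-17/5)/200, while the full integral is 1/4.
Taking the ratio yields P = 0.33974.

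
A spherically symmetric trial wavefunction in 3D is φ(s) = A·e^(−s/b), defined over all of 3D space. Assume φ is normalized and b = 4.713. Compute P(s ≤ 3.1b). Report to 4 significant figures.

P ≈ 0.9464

Integrate the radial probability density 4πs²|φ|² over s ≤ 3.1b.
The full normalization integral is A²·[π·b^3] = 1, fixing A².
Let u = s/b; then A², 4π and the length scale all cancel, so P = ∫_{0}^{3.1} u^2·e^(-2·u) du ÷ ∫_{0}^{∞} u^2·e^(-2·u) du.
With ∫ u^2·e^(-2·u) du = -(2·u^2 + 2·u + 1)·e^(-2·u)/4 + C, the region integral is 1/4 - 1321·e^(-31/5)/200 and the full one is 1/4.
This evaluates to P = 0.94638.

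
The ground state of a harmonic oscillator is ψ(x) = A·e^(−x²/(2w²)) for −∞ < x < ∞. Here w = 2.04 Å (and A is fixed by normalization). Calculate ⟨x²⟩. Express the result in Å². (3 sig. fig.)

⟨x^2⟩ ≈ 2.08 Å^2

The expectation value is the |ψ|²-weighted average of x^2: ∫ x^2|ψ|² dx.
With ∫_{−∞}^{∞} x^(2m) e^(−αx²) dx = (2m−1)!!·√π / (2^m α^(m+1/2)), evaluating both integrals, ⟨x²⟩ = w^2/2.
Putting w = 2.04 gives 2.081.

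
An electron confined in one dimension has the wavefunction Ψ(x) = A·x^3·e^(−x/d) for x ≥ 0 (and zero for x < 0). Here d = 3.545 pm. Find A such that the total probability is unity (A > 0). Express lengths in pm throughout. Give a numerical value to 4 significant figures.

Require ∫ |Ψ|² dx = 1 over the whole domain.
Recall ∫₀^∞ x^m e^(−x/β) dx = m!·β^(m+1), the integral (without the A² prefactor) comes out to 45·d^7/8.
Setting this equal to 1 gives A² = 1/(45·d^7/8).
Plugging in d = 3.545 yields A = 0.0050267.

A ≈ 0.005027 pm^(-7/2)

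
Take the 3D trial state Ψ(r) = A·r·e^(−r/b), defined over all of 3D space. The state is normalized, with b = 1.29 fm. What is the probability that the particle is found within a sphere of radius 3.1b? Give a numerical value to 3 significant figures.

P ≈ 0.741

P = ∫ |Ψ|² 4πr² dr over r ≤ 3.1b.
A² is fixed by ∫₀^∞ 4πr²|Ψ|² dr = 1, i.e. A² = (3·π·b^5)^(−1).
In terms of u = r/b (A², 4π and the length scale all cancel between numerator and denominator), P = [∫_{0}^{3.1} u^4·e^(-2·u) du] / [∫_{0}^{∞} u^4·e^(-2·u) du].
With ∫ u^4·e^(-2·u) du = -(u^4/2 + u^3 + 3·u^2/2 + 3·u/2 + 3/4)·e^(-2·u) + C, the region integral is ≈ 0.55562 and the full one is 3/4.
The region integral divided by the full integral gives P = 0.7408.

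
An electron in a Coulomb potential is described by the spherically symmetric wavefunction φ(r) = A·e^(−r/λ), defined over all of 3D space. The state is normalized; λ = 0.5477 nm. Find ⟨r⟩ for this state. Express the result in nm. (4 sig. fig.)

By definition ⟨r⟩ = ∫ r |φ(r)|² 4πr² dr.
Since the A² factors cancel between numerator and denominator, ⟨r⟩ = 3·λ/2.
With λ = 0.5477, ⟨r⟩ = 0.82155.

⟨r⟩ ≈ 0.8216 nm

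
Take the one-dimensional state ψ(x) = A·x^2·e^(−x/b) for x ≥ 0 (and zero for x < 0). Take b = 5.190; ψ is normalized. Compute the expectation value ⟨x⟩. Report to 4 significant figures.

⟨x⟩ ≈ 12.98

The expectation value is the |ψ|²-weighted average of x: ∫ x|ψ|² dx.
The ratio of the moment integral to the normalization integral gives ⟨x⟩ = 5·b/2.
Putting b = 5.190 gives 12.975.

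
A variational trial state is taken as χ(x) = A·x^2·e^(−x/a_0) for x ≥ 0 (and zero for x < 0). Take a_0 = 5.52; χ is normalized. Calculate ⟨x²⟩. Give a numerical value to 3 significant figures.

⟨x^2⟩ ≈ 229

⟨x²⟩ = ∫ x^2 |χ|² dx over the full domain.
With ∫₀^∞ x^6 e^(−αx) dx = 6!/α^7, the ratio of the moment integral to the normalization integral gives ⟨x²⟩ = 15·a_0^2/2.
Putting a_0 = 5.52 gives 228.5.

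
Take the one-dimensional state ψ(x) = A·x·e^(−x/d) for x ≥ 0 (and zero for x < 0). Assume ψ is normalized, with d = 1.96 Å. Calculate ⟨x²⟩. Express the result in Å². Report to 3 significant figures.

By definition ⟨x²⟩ = ∫ x^2 |ψ(x)|² dx.
The ratio of the moment integral to the normalization integral gives ⟨x²⟩ = 3·d^2.
Putting d = 1.96 gives 11.52.

⟨x^2⟩ ≈ 11.5 Å^2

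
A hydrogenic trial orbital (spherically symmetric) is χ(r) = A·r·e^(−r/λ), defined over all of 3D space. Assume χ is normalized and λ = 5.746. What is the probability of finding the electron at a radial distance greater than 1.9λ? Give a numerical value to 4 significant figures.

P = ∫ |χ|² 4πr² dr over r > 1.9λ.
Normalization gives A² = 1/(3·π·λ^5).
In terms of u = r/λ (A², 4π and the length scale all cancel between numerator and denominator), P = [∫_{1.9}^{∞} u^4·e^(-2·u) du] / [∫_{0}^{∞} u^4·e^(-2·u) du].
Using ∫ u^4·e^(-2·u) du = -(u^4/2 + u^3 + 3·u^2/2 + 3·u/2 + 3/4)·e^(-2·u), the numerator is ≈ 0.500883 and the denominator is 3/4.
This evaluates to P = 0.66784.

P ≈ 0.6678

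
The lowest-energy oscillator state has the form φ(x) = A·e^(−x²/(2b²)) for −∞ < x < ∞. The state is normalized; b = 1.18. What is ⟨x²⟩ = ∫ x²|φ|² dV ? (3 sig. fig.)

⟨x^2⟩ ≈ 0.696

The expectation value is the |φ|²-weighted average of x^2: ∫ x^2|φ|² dx.
With ∫_{−∞}^{∞} x^(2m) e^(−αx²) dx = (2m−1)!!·√π / (2^m α^(m+1/2)), the ratio of the moment integral to the normalization integral gives ⟨x²⟩ = b^2/2.
Putting b = 1.18 gives 0.6962.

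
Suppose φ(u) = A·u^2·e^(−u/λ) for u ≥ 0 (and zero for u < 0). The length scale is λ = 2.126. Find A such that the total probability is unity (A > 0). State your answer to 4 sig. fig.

We need A² ∫|f|² du = 1, taking the integral from 0 to ∞.
With ∫₀^∞ u^4 e^(−αu) du = 4!/α^5, the integral (without the A² prefactor) comes out to 3·λ^5/4.
Setting this equal to 1 gives A² = 1/(3·λ^5/4).
Substituting λ = 2.126 gives A² = 0.030699, so A = 0.17521.

A ≈ 0.1752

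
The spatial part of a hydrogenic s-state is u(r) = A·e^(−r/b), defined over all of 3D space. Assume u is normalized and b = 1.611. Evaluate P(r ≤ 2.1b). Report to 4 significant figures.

With dV = 4πr²dr, the probability is ∫|u|² dV over r ≤ 2.1b.
Normalization gives A² = 1/(π·b^3).
Let t = r/b; then A², 4π and the length scale all cancel, so P = ∫_{0}^{2.1} t^2·e^(-2·t) dt ÷ ∫_{0}^{∞} t^2·e^(-2·t) dt.
With ∫ t^2·e^(-2·t) dt = -(2·t^2 + 2·t + 1)·e^(-2·t)/4 + C, the region integral is 1/4 - 701·e^(-21/5)/200 and the full one is 1/4.
This evaluates to P = 0.78976.

P ≈ 0.7898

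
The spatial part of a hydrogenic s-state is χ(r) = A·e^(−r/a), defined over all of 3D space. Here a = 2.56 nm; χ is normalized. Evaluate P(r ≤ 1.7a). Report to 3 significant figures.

P ≈ 0.660

P = ∫ |χ|² 4πr² dr over r ≤ 1.7a.
The full normalization integral is A²·[π·a^3] = 1, fixing A².
Substituting u = r/a, A², 4π and the length scale all cancel in the ratio: P = ∫_{0}^{1.7} u^2·e^(-2·u) du / ∫_{0}^{∞} u^2·e^(-2·u) du.
With ∫ u^2·e^(-2·u) du = -(2·u^2 + 2·u + 1)·e^(-2·u)/4 + C, the region integral is 1/4 - 509·e^(-17/5)/200 and the full one is 1/4.
Taking the ratio yields P = 0.6603.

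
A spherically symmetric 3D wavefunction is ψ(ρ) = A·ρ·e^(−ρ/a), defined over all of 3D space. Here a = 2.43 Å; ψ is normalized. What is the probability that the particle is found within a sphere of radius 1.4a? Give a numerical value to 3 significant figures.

With dV = 4πρ²dρ, the probability is ∫|ψ|² dV over ρ ≤ 1.4a.
The full normalization integral is A²·[3·π·a^5] = 1, fixing A².
Let u = ρ/a; then A², 4π and the length scale all cancel, so P = ∫_{0}^{1.4} u^4·e^(-2·u) du ÷ ∫_{0}^{∞} u^4·e^(-2·u) du.
Using ∫ u^4·e^(-2·u) du = -(u^4/2 + u^3 + 3·u^2/2 + 3·u/2 + 3/4)·e^(-2·u), the numerator is ≈ 0.11424 and the denominator is 3/4.
Taking the ratio yields P = 0.1523.

P ≈ 0.152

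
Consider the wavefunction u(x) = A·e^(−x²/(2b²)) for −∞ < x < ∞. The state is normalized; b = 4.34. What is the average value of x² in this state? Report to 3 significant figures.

⟨x^2⟩ ≈ 9.42

By definition ⟨x²⟩ = ∫ x^2 |u(x)|² dx.
Since the A² factors cancel between numerator and denominator, ⟨x²⟩ = b^2/2.
With b = 4.34, ⟨x^2⟩ = 9.418.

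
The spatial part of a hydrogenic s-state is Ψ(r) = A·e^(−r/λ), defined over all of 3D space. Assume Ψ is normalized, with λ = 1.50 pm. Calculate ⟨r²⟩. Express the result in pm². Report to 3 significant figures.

⟨r²⟩ = ∫ r^2 |Ψ|² 4πr² dr over the full domain.
With ∫₀^∞ r^4 e^(−αr) dr = 4!/α^5, the ratio of the moment integral to the normalization integral gives ⟨r²⟩ = 3·λ^2.
With λ = 1.50, ⟨r^2⟩ = 6.750.

⟨r^2⟩ ≈ 6.75 pm^2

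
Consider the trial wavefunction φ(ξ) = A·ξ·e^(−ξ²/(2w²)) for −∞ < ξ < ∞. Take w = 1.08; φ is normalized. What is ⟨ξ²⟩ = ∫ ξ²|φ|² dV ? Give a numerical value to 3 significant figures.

⟨ξ^2⟩ ≈ 1.75

The expectation value is the |φ|²-weighted average of ξ^2: ∫ ξ^2|φ|² dξ.
Evaluating both integrals, ⟨ξ²⟩ = 3·w^2/2.
With w = 1.08, ⟨ξ^2⟩ = 1.750.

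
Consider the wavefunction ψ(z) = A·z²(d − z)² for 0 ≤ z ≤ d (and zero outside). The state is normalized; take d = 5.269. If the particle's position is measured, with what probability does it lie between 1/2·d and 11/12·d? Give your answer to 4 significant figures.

The probability is P = ∫ |ψ|² dz over [1/2·d, 11/12·d].
Since A² = 1/(d^9/630), this is the region integral divided by the full normalization integral.
Substituting u = z/d, A² and the length scale cancel in the ratio: P = ∫_{1/2}^{11/12} u^4·(1 - u)^4 du / ∫_{0}^{1} u^4·(1 - u)^4 du.
With ∫ u^4·(1 - u)^4 du = u^5·(70·u^4 - 315·u^3 + 540·u^2 - 420·u + 126)/630 + C, the region integral is ≈ 0.000793048 and the full one is 1/630.
The result is P = 0.49962.

P ≈ 0.4996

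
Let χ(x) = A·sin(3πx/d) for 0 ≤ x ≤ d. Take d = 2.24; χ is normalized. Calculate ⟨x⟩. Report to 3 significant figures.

By definition ⟨x⟩ = ∫ x |χ(x)|² dx.
The ratio of the moment integral to the normalization integral gives ⟨x⟩ = d/2.
Putting d = 2.24 gives 1.120.

⟨x⟩ ≈ 1.12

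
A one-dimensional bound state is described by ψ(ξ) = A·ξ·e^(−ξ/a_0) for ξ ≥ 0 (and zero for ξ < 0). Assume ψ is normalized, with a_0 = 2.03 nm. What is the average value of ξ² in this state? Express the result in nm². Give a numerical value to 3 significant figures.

By definition ⟨ξ²⟩ = ∫ ξ^2 |ψ(ξ)|² dξ.
The ratio of the moment integral to the normalization integral gives ⟨ξ²⟩ = 3·a_0^2.
With a_0 = 2.03, ⟨ξ^2⟩ = 12.36.

⟨ξ^2⟩ ≈ 12.4 nm^2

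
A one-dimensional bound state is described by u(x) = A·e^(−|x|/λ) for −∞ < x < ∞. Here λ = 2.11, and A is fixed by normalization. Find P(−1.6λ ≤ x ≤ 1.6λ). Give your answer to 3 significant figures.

P = ∫_{−1.6λ}^{1.6λ} |u(x)|² dx.
With A² fixed by ∫|u|² = 1, i.e. A² = (λ)^(−1), substitute and integrate.
Both integrals are even about x = 0, so only the x ≥ 0 halves are needed (the factors of 2 cancel). Substituting t = x/λ, A² and the length scale cancel in the ratio: P = ∫_{0}^{1.6} e^(-2·t) dt / ∫_{0}^{∞} e^(-2·t) dt.
An antiderivative of e^(-2·t) is -e^(-2·t)/2; evaluating from 0 to 1.6 gives 1/2 - e^(-16/5)/2, while the full integral is 1/2.
Taking the ratio, P = 0.9592.

P ≈ 0.959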